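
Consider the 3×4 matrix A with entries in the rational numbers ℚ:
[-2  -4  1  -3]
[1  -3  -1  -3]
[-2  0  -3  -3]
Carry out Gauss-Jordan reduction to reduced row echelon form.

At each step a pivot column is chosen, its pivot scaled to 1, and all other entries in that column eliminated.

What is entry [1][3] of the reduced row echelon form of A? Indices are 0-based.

step 1: normalize row 0 (÷-2) = (1, 2, -1/2, 3/2)
  row 1: subtract 1×row0 = (0, -5, -1/2, -9/2)
  row 2: subtract -2×row0 = (0, 4, -4, 0)
step 2: normalize row 1 (÷-5) = (0, 1, 1/10, 9/10)
  row 0: subtract 2×row1 = (1, 0, -7/10, -3/10)
  row 2: subtract 4×row1 = (0, 0, -22/5, -18/5)
step 3: normalize row 2 (÷-22/5) = (0, 0, 1, 9/11)
  row 0: subtract -7/10×row2 = (1, 0, 0, 3/11)
  row 1: subtract 1/10×row2 = (0, 1, 0, 9/11)

M[1][3] = 9/11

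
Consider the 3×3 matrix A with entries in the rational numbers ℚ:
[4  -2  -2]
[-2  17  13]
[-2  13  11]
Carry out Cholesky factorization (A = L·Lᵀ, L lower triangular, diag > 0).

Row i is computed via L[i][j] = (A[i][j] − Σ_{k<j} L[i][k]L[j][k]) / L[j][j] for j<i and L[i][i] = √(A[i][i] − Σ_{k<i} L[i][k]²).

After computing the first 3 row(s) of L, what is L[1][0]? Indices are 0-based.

L[1][0] = -1

Step 1: L[0][0] = √(4) = 2.
  L[1][0] = (-2) / L[0][0] = -1.
Step 2: L[1][1] = √(16) = 4.
  L[2][0] = (-2) / L[0][0] = -1.
  L[2][1] = (12) / L[1][1] = 3.
Step 3: L[2][2] = √(1) = 1.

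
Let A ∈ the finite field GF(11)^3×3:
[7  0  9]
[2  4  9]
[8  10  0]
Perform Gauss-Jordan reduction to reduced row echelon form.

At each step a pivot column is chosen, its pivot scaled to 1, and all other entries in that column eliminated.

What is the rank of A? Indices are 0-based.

rank = 3

pivot(0,0)=7: scale R0 → (1, 0, 6)
  clear (1,0): R1 −= (2)R0 → (0, 4, 8)
  clear (2,0): R2 −= (8)R0 → (0, 10, 7)
pivot(1,1)=4: scale R1 → (0, 1, 2)
  clear (2,1): R2 −= (10)R1 → (0, 0, 9)
pivot(2,2)=9: scale R2 → (0, 0, 1)
  clear (0,2): R0 −= (6)R2 → (1, 0, 0)
  clear (1,2): R1 −= (2)R2 → (0, 1, 0)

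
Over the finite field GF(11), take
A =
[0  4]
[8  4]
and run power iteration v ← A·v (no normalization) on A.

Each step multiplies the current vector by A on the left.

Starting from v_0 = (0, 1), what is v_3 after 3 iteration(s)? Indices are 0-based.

v_0 = (0, 1).
v_1 = A·v_0 = (4, 4).
v_2 = A·v_1 = (5, 4).
v_3 = A·v_2 = (5, 1).

v_3 = (5, 1)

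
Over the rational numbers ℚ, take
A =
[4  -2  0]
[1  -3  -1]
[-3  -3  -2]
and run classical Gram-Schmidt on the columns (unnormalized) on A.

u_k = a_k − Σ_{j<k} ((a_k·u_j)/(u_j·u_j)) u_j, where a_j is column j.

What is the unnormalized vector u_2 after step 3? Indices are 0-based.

u_2 = (-3/71, 9/142, -5/142)

Step 1: u_0 = a_0 = (4, 1, -3).
Step 2: u_1 = a_1 − (-1/13)·u_0 = (-22/13, -38/13, -42/13).
Step 3: u_2 = a_2 − (5/26)·u_0 − (61/142)·u_1 = (-3/71, 9/142, -5/142).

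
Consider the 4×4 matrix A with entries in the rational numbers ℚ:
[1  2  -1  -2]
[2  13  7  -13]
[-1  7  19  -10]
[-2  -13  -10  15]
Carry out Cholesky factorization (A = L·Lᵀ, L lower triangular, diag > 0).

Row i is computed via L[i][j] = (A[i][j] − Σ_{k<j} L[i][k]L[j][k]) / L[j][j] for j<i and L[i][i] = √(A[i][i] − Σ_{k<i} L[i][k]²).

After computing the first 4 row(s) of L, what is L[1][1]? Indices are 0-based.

L[1][1] = 3

Step 1: L[0][0] = √(1) = 1.
  L[1][0] = (2) / L[0][0] = 2.
Step 2: L[1][1] = √(9) = 3.
  L[2][0] = (-1) / L[0][0] = -1.
  L[2][1] = (9) / L[1][1] = 3.
Step 3: L[2][2] = √(9) = 3.
  L[3][0] = (-2) / L[0][0] = -2.
  L[3][1] = (-9) / L[1][1] = -3.
  L[3][2] = (-3) / L[2][2] = -1.
Step 4: L[3][3] = √(1) = 1.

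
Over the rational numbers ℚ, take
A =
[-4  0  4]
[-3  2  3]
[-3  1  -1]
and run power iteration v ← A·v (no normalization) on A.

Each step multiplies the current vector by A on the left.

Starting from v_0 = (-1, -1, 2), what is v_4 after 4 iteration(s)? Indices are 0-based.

v_0 = (-1, -1, 2).
v_1 = A·v_0 = (12, 7, 0).
v_2 = A·v_1 = (-48, -22, -29).
v_3 = A·v_2 = (76, 13, 151).
v_4 = A·v_3 = (300, 251, -366).

v_4 = (300, 251, -366)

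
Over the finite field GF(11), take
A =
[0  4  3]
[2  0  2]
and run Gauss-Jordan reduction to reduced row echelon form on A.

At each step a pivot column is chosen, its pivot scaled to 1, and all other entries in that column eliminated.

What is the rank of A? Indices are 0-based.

rank = 2

step 1: exchange rows 0,1
step 1: normalize row 0 (÷2) = (1, 0, 1)
step 2: normalize row 1 (÷4) = (0, 1, 9)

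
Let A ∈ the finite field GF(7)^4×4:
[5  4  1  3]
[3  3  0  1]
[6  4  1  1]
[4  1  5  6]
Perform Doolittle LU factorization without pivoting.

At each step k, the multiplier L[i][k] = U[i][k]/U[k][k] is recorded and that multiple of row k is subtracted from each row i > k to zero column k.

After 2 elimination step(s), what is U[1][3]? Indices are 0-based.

U[1][3] = 2

k=0: U[0][0]=5
  eliminate (1,0): mult=2, new row 1: (0, 2, 5, 2); set L[1][0]=2
  eliminate (2,0): mult=4, new row 2: (0, 2, 4, 3); set L[2][0]=4
  eliminate (3,0): mult=5, new row 3: (0, 2, 0, 5); set L[3][0]=5
k=1: U[1][1]=2
  eliminate (2,1): mult=1, new row 2: (0, 0, 6, 1); set L[2][1]=1
  eliminate (3,1): mult=1, new row 3: (0, 0, 2, 3); set L[3][1]=1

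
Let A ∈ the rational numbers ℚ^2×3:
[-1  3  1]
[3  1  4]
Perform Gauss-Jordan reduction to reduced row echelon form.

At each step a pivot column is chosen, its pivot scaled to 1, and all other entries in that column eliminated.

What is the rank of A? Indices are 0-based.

step 1: normalize row 0 (÷-1) = (1, -3, -1)
  row 1: subtract 3×row0 = (0, 10, 7)
step 2: normalize row 1 (÷10) = (0, 1, 7/10)
  row 0: subtract -3×row1 = (1, 0, 11/10)

rank = 2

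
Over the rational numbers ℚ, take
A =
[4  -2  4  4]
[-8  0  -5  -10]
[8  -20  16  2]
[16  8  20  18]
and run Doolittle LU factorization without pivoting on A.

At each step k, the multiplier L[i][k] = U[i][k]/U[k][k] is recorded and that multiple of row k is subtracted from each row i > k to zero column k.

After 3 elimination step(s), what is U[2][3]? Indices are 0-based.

[col 0] pivot 4
  R1 -= -2*R0 → (0, -4, 3, -2)  (L[1][0] := -2)
  R2 -= 2*R0 → (0, -16, 8, -6)  (L[2][0] := 2)
  R3 -= 4*R0 → (0, 16, 4, 2)  (L[3][0] := 4)
[col 1] pivot -4
  R2 -= 4*R1 → (0, 0, -4, 2)  (L[2][1] := 4)
  R3 -= -4*R1 → (0, 0, 16, -6)  (L[3][1] := -4)
[col 2] pivot -4
  R3 -= -4*R2 → (0, 0, 0, 2)  (L[3][2] := -4)

U[2][3] = 2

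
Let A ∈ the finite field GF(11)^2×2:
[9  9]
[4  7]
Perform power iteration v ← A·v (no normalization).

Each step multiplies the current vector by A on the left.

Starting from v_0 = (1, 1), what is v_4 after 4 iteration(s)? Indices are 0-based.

v_0 = (1, 1).
v_1 = A·v_0 = (7, 0).
v_2 = A·v_1 = (8, 6).
v_3 = A·v_2 = (5, 8).
v_4 = A·v_3 = (7, 10).

v_4 = (7, 10)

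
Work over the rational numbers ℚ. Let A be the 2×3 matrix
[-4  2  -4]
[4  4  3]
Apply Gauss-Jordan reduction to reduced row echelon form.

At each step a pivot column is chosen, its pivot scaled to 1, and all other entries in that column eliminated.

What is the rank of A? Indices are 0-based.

rank = 2

pivot(0,0)=-4: scale R0 → (1, -1/2, 1)
  clear (1,0): R1 −= (4)R0 → (0, 6, -1)
pivot(1,1)=6: scale R1 → (0, 1, -1/6)
  clear (0,1): R0 −= (-1/2)R1 → (1, 0, 11/12)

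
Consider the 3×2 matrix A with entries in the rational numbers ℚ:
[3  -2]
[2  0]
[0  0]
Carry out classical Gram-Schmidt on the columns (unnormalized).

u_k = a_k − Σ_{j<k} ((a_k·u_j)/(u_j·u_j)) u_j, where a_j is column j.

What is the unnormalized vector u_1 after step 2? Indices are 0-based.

Step 1: u_0 = a_0 = (3, 2, 0).
Step 2: u_1 = a_1 − (-6/13)·u_0 = (-8/13, 12/13, 0).

u_1 = (-8/13, 12/13, 0)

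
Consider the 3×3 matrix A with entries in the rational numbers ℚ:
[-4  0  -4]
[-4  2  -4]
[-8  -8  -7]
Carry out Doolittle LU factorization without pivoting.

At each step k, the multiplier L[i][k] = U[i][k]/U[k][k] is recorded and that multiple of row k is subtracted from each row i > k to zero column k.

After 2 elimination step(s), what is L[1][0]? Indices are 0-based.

L[1][0] = 1

k=0: U[0][0]=-4
  eliminate (1,0): mult=1, new row 1: (0, 2, 0); set L[1][0]=1
  eliminate (2,0): mult=2, new row 2: (0, -8, 1); set L[2][0]=2
k=1: U[1][1]=2
  eliminate (2,1): mult=-4, new row 2: (0, 0, 1); set L[2][1]=-4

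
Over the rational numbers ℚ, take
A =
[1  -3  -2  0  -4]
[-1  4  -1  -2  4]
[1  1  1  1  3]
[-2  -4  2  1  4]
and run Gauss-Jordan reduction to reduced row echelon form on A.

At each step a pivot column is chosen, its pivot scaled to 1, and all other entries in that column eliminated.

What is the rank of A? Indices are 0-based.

rank = 4

[1] R0 /= 1  ⇒  (1, -3, -2, 0, -4)
     R1 -= -1·R0  ⇒  (0, 1, -3, -2, 0)
     R2 -= 1·R0  ⇒  (0, 4, 3, 1, 7)
     R3 -= -2·R0  ⇒  (0, -10, -2, 1, -4)
[2] R1 /= 1  ⇒  (0, 1, -3, -2, 0)
     R0 -= -3·R1  ⇒  (1, 0, -11, -6, -4)
     R2 -= 4·R1  ⇒  (0, 0, 15, 9, 7)
     R3 -= -10·R1  ⇒  (0, 0, -32, -19, -4)
[3] R2 /= 15  ⇒  (0, 0, 1, 3/5, 7/15)
     R0 -= -11·R2  ⇒  (1, 0, 0, 3/5, 17/15)
     R1 -= -3·R2  ⇒  (0, 1, 0, -1/5, 7/5)
     R3 -= -32·R2  ⇒  (0, 0, 0, 1/5, 164/15)
[4] R3 /= 1/5  ⇒  (0, 0, 0, 1, 164/3)
     R0 -= 3/5·R3  ⇒  (1, 0, 0, 0, -95/3)
     R1 -= -1/5·R3  ⇒  (0, 1, 0, 0, 37/3)
     R2 -= 3/5·R3  ⇒  (0, 0, 1, 0, -97/3)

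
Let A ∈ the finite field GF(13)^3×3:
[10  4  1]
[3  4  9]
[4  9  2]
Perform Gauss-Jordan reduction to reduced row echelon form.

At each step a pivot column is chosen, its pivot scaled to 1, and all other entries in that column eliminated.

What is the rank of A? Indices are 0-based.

rank = 3

pivot(0,0)=10: scale R0 → (1, 3, 4)
  clear (1,0): R1 −= (3)R0 → (0, 8, 10)
  clear (2,0): R2 −= (4)R0 → (0, 10, 12)
pivot(1,1)=8: scale R1 → (0, 1, 11)
  clear (0,1): R0 −= (3)R1 → (1, 0, 10)
  clear (2,1): R2 −= (10)R1 → (0, 0, 6)
pivot(2,2)=6: scale R2 → (0, 0, 1)
  clear (0,2): R0 −= (10)R2 → (1, 0, 0)
  clear (1,2): R1 −= (11)R2 → (0, 1, 0)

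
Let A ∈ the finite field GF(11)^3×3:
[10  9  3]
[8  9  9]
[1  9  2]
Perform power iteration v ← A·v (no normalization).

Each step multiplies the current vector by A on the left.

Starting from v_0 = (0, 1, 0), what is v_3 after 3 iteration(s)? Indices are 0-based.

v_3 = (10, 9, 1)

v_0 = (0, 1, 0).
v_1 = A·v_0 = (9, 9, 9).
v_2 = A·v_1 = (0, 3, 9).
v_3 = A·v_2 = (10, 9, 1).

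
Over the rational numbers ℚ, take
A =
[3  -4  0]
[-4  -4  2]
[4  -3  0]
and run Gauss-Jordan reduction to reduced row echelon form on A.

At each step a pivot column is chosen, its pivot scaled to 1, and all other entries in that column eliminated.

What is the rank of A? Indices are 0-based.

rank = 3

step 1: normalize row 0 (÷3) = (1, -4/3, 0)
  row 1: subtract -4×row0 = (0, -28/3, 2)
  row 2: subtract 4×row0 = (0, 7/3, 0)
step 2: normalize row 1 (÷-28/3) = (0, 1, -3/14)
  row 0: subtract -4/3×row1 = (1, 0, -2/7)
  row 2: subtract 7/3×row1 = (0, 0, 1/2)
step 3: normalize row 2 (÷1/2) = (0, 0, 1)
  row 0: subtract -2/7×row2 = (1, 0, 0)
  row 1: subtract -3/14×row2 = (0, 1, 0)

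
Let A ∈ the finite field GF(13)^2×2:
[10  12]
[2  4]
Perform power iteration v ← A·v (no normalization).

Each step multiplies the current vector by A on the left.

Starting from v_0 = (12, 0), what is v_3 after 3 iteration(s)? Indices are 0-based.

v_0 = (12, 0).
v_1 = A·v_0 = (3, 11).
v_2 = A·v_1 = (6, 11).
v_3 = A·v_2 = (10, 4).

v_3 = (10, 4)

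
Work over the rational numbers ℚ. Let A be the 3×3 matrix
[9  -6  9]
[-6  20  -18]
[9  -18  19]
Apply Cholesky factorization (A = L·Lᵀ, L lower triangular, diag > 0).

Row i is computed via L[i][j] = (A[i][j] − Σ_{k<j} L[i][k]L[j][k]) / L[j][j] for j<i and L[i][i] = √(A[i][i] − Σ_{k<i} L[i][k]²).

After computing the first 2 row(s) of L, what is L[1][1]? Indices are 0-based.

Step 1: L[0][0] = √(9) = 3.
  L[1][0] = (-6) / L[0][0] = -2.
Step 2: L[1][1] = √(16) = 4.

L[1][1] = 4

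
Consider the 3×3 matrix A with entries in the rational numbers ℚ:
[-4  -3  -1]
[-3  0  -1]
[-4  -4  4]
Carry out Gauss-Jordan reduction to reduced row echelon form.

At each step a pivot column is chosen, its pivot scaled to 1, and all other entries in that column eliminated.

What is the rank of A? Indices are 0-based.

rank = 3

[1] R0 /= -4  ⇒  (1, 3/4, 1/4)
     R1 -= -3·R0  ⇒  (0, 9/4, -1/4)
     R2 -= -4·R0  ⇒  (0, -1, 5)
[2] R1 /= 9/4  ⇒  (0, 1, -1/9)
     R0 -= 3/4·R1  ⇒  (1, 0, 1/3)
     R2 -= -1·R1  ⇒  (0, 0, 44/9)
[3] R2 /= 44/9  ⇒  (0, 0, 1)
     R0 -= 1/3·R2  ⇒  (1, 0, 0)
     R1 -= -1/9·R2  ⇒  (0, 1, 0)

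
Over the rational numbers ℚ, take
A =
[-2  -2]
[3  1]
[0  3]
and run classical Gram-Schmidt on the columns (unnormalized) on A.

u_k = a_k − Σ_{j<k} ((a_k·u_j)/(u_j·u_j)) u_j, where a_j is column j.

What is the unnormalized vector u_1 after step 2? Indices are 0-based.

Step 1: u_0 = a_0 = (-2, 3, 0).
Step 2: u_1 = a_1 − (7/13)·u_0 = (-12/13, -8/13, 3).

u_1 = (-12/13, -8/13, 3)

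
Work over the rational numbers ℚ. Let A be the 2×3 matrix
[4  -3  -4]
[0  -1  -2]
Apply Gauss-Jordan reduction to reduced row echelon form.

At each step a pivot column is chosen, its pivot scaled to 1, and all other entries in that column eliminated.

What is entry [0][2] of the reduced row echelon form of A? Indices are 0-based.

M[0][2] = 1/2

[1] R0 /= 4  ⇒  (1, -3/4, -1)
[2] R1 /= -1  ⇒  (0, 1, 2)
     R0 -= -3/4·R1  ⇒  (1, 0, 1/2)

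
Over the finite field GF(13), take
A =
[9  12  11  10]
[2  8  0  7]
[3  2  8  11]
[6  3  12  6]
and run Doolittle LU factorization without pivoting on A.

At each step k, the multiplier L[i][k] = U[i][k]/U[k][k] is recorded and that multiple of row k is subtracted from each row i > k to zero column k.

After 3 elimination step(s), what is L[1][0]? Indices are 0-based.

L[1][0] = 6

[col 0] pivot 9
  R1 -= 6*R0 → (0, 1, 12, 12)  (L[1][0] := 6)
  R2 -= 9*R0 → (0, 11, 0, 12)  (L[2][0] := 9)
  R3 -= 5*R0 → (0, 8, 9, 8)  (L[3][0] := 5)
[col 1] pivot 1
  R2 -= 11*R1 → (0, 0, 11, 10)  (L[2][1] := 11)
  R3 -= 8*R1 → (0, 0, 4, 3)  (L[3][1] := 8)
[col 2] pivot 11
  R3 -= 11*R2 → (0, 0, 0, 10)  (L[3][2] := 11)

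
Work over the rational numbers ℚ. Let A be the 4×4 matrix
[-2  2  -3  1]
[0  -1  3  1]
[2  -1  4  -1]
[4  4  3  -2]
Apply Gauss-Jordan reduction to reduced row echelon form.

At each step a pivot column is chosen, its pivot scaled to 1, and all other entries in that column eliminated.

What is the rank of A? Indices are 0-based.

rank = 4

step 1: normalize row 0 (÷-2) = (1, -1, 3/2, -1/2)
  row 2: subtract 2×row0 = (0, 1, 1, 0)
  row 3: subtract 4×row0 = (0, 8, -3, 0)
step 2: normalize row 1 (÷-1) = (0, 1, -3, -1)
  row 0: subtract -1×row1 = (1, 0, -3/2, -3/2)
  row 2: subtract 1×row1 = (0, 0, 4, 1)
  row 3: subtract 8×row1 = (0, 0, 21, 8)
step 3: normalize row 2 (÷4) = (0, 0, 1, 1/4)
  row 0: subtract -3/2×row2 = (1, 0, 0, -9/8)
  row 1: subtract -3×row2 = (0, 1, 0, -1/4)
  row 3: subtract 21×row2 = (0, 0, 0, 11/4)
step 4: normalize row 3 (÷11/4) = (0, 0, 0, 1)
  row 0: subtract -9/8×row3 = (1, 0, 0, 0)
  row 1: subtract -1/4×row3 = (0, 1, 0, 0)
  row 2: subtract 1/4×row3 = (0, 0, 1, 0)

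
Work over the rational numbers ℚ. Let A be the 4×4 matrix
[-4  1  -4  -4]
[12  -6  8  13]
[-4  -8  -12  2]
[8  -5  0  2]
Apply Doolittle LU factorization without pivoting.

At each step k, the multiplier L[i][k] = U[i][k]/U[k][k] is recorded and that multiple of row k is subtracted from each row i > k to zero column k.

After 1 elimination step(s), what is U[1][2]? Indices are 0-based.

U[1][2] = -4

[col 0] pivot -4
  R1 -= -3*R0 → (0, -3, -4, 1)  (L[1][0] := -3)
  R2 -= 1*R0 → (0, -9, -8, 6)  (L[2][0] := 1)
  R3 -= -2*R0 → (0, -3, -8, -6)  (L[3][0] := -2)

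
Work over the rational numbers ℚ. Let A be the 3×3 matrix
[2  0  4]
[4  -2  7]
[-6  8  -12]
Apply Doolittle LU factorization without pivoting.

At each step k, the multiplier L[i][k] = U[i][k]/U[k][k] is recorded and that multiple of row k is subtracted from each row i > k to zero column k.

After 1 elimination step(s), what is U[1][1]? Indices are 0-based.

k=0: U[0][0]=2
  eliminate (1,0): mult=2, new row 1: (0, -2, -1); set L[1][0]=2
  eliminate (2,0): mult=-3, new row 2: (0, 8, 0); set L[2][0]=-3

U[1][1] = -2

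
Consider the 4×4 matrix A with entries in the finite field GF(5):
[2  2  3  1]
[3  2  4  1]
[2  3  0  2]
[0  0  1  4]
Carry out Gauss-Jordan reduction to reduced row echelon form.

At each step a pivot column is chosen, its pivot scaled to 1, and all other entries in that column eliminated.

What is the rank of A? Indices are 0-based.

step 1: normalize row 0 (÷2) = (1, 1, 4, 3)
  row 1: subtract 3×row0 = (0, 4, 2, 2)
  row 2: subtract 2×row0 = (0, 1, 2, 1)
step 2: normalize row 1 (÷4) = (0, 1, 3, 3)
  row 0: subtract 1×row1 = (1, 0, 1, 0)
  row 2: subtract 1×row1 = (0, 0, 4, 3)
step 3: normalize row 2 (÷4) = (0, 0, 1, 2)
  row 0: subtract 1×row2 = (1, 0, 0, 3)
  row 1: subtract 3×row2 = (0, 1, 0, 2)
  row 3: subtract 1×row2 = (0, 0, 0, 2)
step 4: normalize row 3 (÷2) = (0, 0, 0, 1)
  row 0: subtract 3×row3 = (1, 0, 0, 0)
  row 1: subtract 2×row3 = (0, 1, 0, 0)
  row 2: subtract 2×row3 = (0, 0, 1, 0)

rank = 4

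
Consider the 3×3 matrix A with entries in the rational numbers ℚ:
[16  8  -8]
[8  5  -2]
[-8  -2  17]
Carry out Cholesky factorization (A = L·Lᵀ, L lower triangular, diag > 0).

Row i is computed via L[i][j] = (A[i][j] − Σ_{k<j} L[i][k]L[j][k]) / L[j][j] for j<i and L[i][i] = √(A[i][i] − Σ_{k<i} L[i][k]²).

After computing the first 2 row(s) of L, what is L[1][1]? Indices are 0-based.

L[1][1] = 1

Step 1: L[0][0] = √(16) = 4.
  L[1][0] = (8) / L[0][0] = 2.
Step 2: L[1][1] = √(1) = 1.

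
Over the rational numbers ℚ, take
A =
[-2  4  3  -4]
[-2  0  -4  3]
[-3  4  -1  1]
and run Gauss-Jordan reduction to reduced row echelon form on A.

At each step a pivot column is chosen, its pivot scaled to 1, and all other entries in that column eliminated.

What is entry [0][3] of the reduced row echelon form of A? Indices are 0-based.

step 1: normalize row 0 (÷-2) = (1, -2, -3/2, 2)
  row 1: subtract -2×row0 = (0, -4, -7, 7)
  row 2: subtract -3×row0 = (0, -2, -11/2, 7)
step 2: normalize row 1 (÷-4) = (0, 1, 7/4, -7/4)
  row 0: subtract -2×row1 = (1, 0, 2, -3/2)
  row 2: subtract -2×row1 = (0, 0, -2, 7/2)
step 3: normalize row 2 (÷-2) = (0, 0, 1, -7/4)
  row 0: subtract 2×row2 = (1, 0, 0, 2)
  row 1: subtract 7/4×row2 = (0, 1, 0, 21/16)

M[0][3] = 2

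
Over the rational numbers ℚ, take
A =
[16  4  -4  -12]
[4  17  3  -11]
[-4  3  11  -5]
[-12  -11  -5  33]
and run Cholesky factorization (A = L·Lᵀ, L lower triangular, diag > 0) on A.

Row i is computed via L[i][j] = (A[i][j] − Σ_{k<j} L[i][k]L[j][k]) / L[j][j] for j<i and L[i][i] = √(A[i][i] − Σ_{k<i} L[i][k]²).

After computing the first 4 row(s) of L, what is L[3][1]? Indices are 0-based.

Step 1: L[0][0] = √(16) = 4.
  L[1][0] = (4) / L[0][0] = 1.
Step 2: L[1][1] = √(16) = 4.
  L[2][0] = (-4) / L[0][0] = -1.
  L[2][1] = (4) / L[1][1] = 1.
Step 3: L[2][2] = √(9) = 3.
  L[3][0] = (-12) / L[0][0] = -3.
  L[3][1] = (-8) / L[1][1] = -2.
  L[3][2] = (-6) / L[2][2] = -2.
Step 4: L[3][3] = √(16) = 4.

L[3][1] = -2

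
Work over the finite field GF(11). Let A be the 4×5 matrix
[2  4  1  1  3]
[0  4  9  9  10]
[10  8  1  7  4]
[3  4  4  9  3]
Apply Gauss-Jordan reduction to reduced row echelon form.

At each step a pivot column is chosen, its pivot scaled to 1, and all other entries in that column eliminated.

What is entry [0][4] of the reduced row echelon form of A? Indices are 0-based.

pivot(0,0)=2: scale R0 → (1, 2, 6, 6, 7)
  clear (2,0): R2 −= (10)R0 → (0, 10, 7, 2, 0)
  clear (3,0): R3 −= (3)R0 → (0, 9, 8, 2, 4)
pivot(1,1)=4: scale R1 → (0, 1, 5, 5, 8)
  clear (0,1): R0 −= (2)R1 → (1, 0, 7, 7, 2)
  clear (2,1): R2 −= (10)R1 → (0, 0, 1, 7, 8)
  clear (3,1): R3 −= (9)R1 → (0, 0, 7, 1, 9)
pivot(2,2)=1: scale R2 → (0, 0, 1, 7, 8)
  clear (0,2): R0 −= (7)R2 → (1, 0, 0, 2, 1)
  clear (1,2): R1 −= (5)R2 → (0, 1, 0, 3, 1)
  clear (3,2): R3 −= (7)R2 → (0, 0, 0, 7, 8)
pivot(3,3)=7: scale R3 → (0, 0, 0, 1, 9)
  clear (0,3): R0 −= (2)R3 → (1, 0, 0, 0, 5)
  clear (1,3): R1 −= (3)R3 → (0, 1, 0, 0, 7)
  clear (2,3): R2 −= (7)R3 → (0, 0, 1, 0, 0)

M[0][4] = 5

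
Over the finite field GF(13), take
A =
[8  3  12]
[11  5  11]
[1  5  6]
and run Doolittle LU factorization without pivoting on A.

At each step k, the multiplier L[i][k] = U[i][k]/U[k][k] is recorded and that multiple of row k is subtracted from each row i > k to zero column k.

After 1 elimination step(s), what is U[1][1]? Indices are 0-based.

U[1][1] = 9

[col 0] pivot 8
  R1 -= 3*R0 → (0, 9, 1)  (L[1][0] := 3)
  R2 -= 5*R0 → (0, 3, 11)  (L[2][0] := 5)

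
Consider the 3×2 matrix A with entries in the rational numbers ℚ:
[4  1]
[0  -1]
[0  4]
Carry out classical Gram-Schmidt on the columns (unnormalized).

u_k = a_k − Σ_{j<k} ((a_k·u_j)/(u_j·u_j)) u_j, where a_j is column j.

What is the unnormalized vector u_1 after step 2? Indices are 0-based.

u_1 = (0, -1, 4)

Step 1: u_0 = a_0 = (4, 0, 0).
Step 2: u_1 = a_1 − (1/4)·u_0 = (0, -1, 4).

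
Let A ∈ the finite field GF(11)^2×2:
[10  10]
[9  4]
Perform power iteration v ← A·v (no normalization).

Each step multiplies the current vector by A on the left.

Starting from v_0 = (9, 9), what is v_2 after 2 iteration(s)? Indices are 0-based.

v_0 = (9, 9).
v_1 = A·v_0 = (4, 7).
v_2 = A·v_1 = (0, 9).

v_2 = (0, 9)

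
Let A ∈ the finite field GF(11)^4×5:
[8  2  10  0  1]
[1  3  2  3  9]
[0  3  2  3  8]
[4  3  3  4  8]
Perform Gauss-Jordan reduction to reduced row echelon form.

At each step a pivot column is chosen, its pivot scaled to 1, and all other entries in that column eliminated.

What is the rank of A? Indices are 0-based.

rank = 4

[1] R0 /= 8  ⇒  (1, 3, 4, 0, 7)
     R1 -= 1·R0  ⇒  (0, 0, 9, 3, 2)
     R3 -= 4·R0  ⇒  (0, 2, 9, 4, 2)
[2] R1 <-> R2
[2] R1 /= 3  ⇒  (0, 1, 8, 1, 10)
     R0 -= 3·R1  ⇒  (1, 0, 2, 8, 10)
     R3 -= 2·R1  ⇒  (0, 0, 4, 2, 4)
[3] R2 /= 9  ⇒  (0, 0, 1, 4, 10)
     R0 -= 2·R2  ⇒  (1, 0, 0, 0, 1)
     R1 -= 8·R2  ⇒  (0, 1, 0, 2, 7)
     R3 -= 4·R2  ⇒  (0, 0, 0, 8, 8)
[4] R3 /= 8  ⇒  (0, 0, 0, 1, 1)
     R1 -= 2·R3  ⇒  (0, 1, 0, 0, 5)
     R2 -= 4·R3  ⇒  (0, 0, 1, 0, 6)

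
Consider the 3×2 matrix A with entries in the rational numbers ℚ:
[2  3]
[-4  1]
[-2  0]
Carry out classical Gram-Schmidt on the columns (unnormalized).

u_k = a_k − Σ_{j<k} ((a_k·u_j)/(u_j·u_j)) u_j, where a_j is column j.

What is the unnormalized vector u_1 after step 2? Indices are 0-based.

Step 1: u_0 = a_0 = (2, -4, -2).
Step 2: u_1 = a_1 − (1/12)·u_0 = (17/6, 4/3, 1/6).

u_1 = (17/6, 4/3, 1/6)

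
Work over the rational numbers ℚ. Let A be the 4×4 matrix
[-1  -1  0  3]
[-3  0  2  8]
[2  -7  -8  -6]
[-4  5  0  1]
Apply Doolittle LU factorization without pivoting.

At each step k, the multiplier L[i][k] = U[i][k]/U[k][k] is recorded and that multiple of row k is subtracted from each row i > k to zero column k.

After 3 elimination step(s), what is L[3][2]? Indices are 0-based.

L[3][2] = 3

k=0: U[0][0]=-1
  eliminate (1,0): mult=3, new row 1: (0, 3, 2, -1); set L[1][0]=3
  eliminate (2,0): mult=-2, new row 2: (0, -9, -8, 0); set L[2][0]=-2
  eliminate (3,0): mult=4, new row 3: (0, 9, 0, -11); set L[3][0]=4
k=1: U[1][1]=3
  eliminate (2,1): mult=-3, new row 2: (0, 0, -2, -3); set L[2][1]=-3
  eliminate (3,1): mult=3, new row 3: (0, 0, -6, -8); set L[3][1]=3
k=2: U[2][2]=-2
  eliminate (3,2): mult=3, new row 3: (0, 0, 0, 1); set L[3][2]=3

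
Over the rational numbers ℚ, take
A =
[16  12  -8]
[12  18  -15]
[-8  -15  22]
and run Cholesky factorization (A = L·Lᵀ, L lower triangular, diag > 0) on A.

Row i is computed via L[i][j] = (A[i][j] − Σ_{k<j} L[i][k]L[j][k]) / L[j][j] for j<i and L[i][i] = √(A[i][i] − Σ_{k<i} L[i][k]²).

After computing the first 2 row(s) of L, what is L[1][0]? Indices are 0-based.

Step 1: L[0][0] = √(16) = 4.
  L[1][0] = (12) / L[0][0] = 3.
Step 2: L[1][1] = √(9) = 3.

L[1][0] = 3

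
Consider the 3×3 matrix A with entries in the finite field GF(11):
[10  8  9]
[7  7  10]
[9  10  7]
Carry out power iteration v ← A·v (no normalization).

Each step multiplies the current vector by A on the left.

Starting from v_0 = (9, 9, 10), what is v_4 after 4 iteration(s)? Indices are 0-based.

v_4 = (5, 10, 8)

v_0 = (9, 9, 10).
v_1 = A·v_0 = (10, 6, 10).
v_2 = A·v_1 = (7, 3, 0).
v_3 = A·v_2 = (6, 4, 5).
v_4 = A·v_3 = (5, 10, 8).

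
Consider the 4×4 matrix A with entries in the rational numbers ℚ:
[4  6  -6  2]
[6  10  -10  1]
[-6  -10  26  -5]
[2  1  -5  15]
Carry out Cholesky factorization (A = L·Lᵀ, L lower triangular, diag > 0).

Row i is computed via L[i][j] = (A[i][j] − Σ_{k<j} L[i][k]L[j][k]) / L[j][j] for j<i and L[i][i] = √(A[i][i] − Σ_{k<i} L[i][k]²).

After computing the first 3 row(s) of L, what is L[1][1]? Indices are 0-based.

Step 1: L[0][0] = √(4) = 2.
  L[1][0] = (6) / L[0][0] = 3.
Step 2: L[1][1] = √(1) = 1.
  L[2][0] = (-6) / L[0][0] = -3.
  L[2][1] = (-1) / L[1][1] = -1.
Step 3: L[2][2] = √(16) = 4.

L[1][1] = 1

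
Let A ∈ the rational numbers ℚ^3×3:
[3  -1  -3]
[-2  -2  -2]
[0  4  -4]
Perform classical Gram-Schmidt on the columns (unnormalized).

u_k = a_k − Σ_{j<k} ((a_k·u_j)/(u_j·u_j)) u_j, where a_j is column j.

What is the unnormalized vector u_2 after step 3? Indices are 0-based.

u_2 = (-40/17, -60/17, -40/17)

Step 1: u_0 = a_0 = (3, -2, 0).
Step 2: u_1 = a_1 − (1/13)·u_0 = (-16/13, -24/13, 4).
Step 3: u_2 = a_2 − (-5/13)·u_0 − (-7/17)·u_1 = (-40/17, -60/17, -40/17).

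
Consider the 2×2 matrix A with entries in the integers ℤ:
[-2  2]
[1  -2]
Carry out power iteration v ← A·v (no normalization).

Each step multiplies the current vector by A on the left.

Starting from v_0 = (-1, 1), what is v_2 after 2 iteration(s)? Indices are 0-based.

v_0 = (-1, 1).
v_1 = A·v_0 = (4, -3).
v_2 = A·v_1 = (-14, 10).

v_2 = (-14, 10)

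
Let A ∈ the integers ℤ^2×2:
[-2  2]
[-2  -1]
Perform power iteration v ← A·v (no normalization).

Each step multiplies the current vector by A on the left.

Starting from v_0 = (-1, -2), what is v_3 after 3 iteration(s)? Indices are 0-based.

v_3 = (-24, -24)

v_0 = (-1, -2).
v_1 = A·v_0 = (-2, 4).
v_2 = A·v_1 = (12, 0).
v_3 = A·v_2 = (-24, -24).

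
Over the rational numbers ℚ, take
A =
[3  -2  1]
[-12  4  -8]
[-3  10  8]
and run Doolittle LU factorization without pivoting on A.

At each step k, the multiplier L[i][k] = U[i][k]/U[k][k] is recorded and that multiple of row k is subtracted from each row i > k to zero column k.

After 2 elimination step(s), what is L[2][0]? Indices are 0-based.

[col 0] pivot 3
  R1 -= -4*R0 → (0, -4, -4)  (L[1][0] := -4)
  R2 -= -1*R0 → (0, 8, 9)  (L[2][0] := -1)
[col 1] pivot -4
  R2 -= -2*R1 → (0, 0, 1)  (L[2][1] := -2)

L[2][0] = -1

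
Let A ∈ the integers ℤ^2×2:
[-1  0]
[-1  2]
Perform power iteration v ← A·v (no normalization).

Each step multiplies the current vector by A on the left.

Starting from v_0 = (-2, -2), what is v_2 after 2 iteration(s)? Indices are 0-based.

v_2 = (-2, -6)

v_0 = (-2, -2).
v_1 = A·v_0 = (2, -2).
v_2 = A·v_1 = (-2, -6).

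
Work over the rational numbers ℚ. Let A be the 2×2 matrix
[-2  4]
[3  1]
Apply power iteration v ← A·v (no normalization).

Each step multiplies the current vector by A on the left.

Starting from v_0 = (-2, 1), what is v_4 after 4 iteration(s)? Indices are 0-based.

v_0 = (-2, 1).
v_1 = A·v_0 = (8, -5).
v_2 = A·v_1 = (-36, 19).
v_3 = A·v_2 = (148, -89).
v_4 = A·v_3 = (-652, 355).

v_4 = (-652, 355)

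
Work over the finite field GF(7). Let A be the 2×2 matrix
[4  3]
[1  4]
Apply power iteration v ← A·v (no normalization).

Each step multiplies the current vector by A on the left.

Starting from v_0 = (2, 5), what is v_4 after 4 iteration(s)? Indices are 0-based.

v_4 = (3, 6)

v_0 = (2, 5).
v_1 = A·v_0 = (2, 1).
v_2 = A·v_1 = (4, 6).
v_3 = A·v_2 = (6, 0).
v_4 = A·v_3 = (3, 6).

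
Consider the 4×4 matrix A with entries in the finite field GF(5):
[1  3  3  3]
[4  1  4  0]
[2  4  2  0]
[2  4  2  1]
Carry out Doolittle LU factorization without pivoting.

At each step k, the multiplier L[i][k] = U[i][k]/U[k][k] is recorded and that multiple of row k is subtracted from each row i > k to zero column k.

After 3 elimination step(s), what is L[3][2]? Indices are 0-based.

[col 0] pivot 1
  R1 -= 4*R0 → (0, 4, 2, 3)  (L[1][0] := 4)
  R2 -= 2*R0 → (0, 3, 1, 4)  (L[2][0] := 2)
  R3 -= 2*R0 → (0, 3, 1, 0)  (L[3][0] := 2)
[col 1] pivot 4
  R2 -= 2*R1 → (0, 0, 2, 3)  (L[2][1] := 2)
  R3 -= 2*R1 → (0, 0, 2, 4)  (L[3][1] := 2)
[col 2] pivot 2
  R3 -= 1*R2 → (0, 0, 0, 1)  (L[3][2] := 1)

L[3][2] = 1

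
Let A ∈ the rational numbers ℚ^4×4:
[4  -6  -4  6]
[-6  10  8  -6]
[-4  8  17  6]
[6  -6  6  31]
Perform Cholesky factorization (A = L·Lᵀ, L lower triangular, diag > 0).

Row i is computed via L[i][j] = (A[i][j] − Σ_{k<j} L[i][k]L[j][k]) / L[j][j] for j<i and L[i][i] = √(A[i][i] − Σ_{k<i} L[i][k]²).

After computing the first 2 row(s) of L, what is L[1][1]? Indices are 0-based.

L[1][1] = 1

Step 1: L[0][0] = √(4) = 2.
  L[1][0] = (-6) / L[0][0] = -3.
Step 2: L[1][1] = √(1) = 1.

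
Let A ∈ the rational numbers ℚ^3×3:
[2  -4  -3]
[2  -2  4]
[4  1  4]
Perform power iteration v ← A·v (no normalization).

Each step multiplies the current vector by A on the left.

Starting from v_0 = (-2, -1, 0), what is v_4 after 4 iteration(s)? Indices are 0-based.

v_0 = (-2, -1, 0).
v_1 = A·v_0 = (0, -2, -9).
v_2 = A·v_1 = (35, -32, -38).
v_3 = A·v_2 = (312, -18, -44).
v_4 = A·v_3 = (828, 484, 1054).

v_4 = (828, 484, 1054)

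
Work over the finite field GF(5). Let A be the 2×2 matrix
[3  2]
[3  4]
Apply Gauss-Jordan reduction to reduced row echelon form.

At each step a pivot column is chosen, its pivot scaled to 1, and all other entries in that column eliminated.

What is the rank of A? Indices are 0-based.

step 1: normalize row 0 (÷3) = (1, 4)
  row 1: subtract 3×row0 = (0, 2)
step 2: normalize row 1 (÷2) = (0, 1)
  row 0: subtract 4×row1 = (1, 0)

rank = 2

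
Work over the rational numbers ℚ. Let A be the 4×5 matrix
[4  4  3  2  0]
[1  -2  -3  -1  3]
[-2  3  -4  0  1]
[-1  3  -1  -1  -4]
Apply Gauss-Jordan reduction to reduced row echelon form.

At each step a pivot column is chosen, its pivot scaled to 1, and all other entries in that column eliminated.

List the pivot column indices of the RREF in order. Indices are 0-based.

[1] R0 /= 4  ⇒  (1, 1, 3/4, 1/2, 0)
     R1 -= 1·R0  ⇒  (0, -3, -15/4, -3/2, 3)
     R2 -= -2·R0  ⇒  (0, 5, -5/2, 1, 1)
     R3 -= -1·R0  ⇒  (0, 4, -1/4, -1/2, -4)
[2] R1 /= -3  ⇒  (0, 1, 5/4, 1/2, -1)
     R0 -= 1·R1  ⇒  (1, 0, -1/2, 0, 1)
     R2 -= 5·R1  ⇒  (0, 0, -35/4, -3/2, 6)
     R3 -= 4·R1  ⇒  (0, 0, -21/4, -5/2, 0)
[3] R2 /= -35/4  ⇒  (0, 0, 1, 6/35, -24/35)
     R0 -= -1/2·R2  ⇒  (1, 0, 0, 3/35, 23/35)
     R1 -= 5/4·R2  ⇒  (0, 1, 0, 2/7, -1/7)
     R3 -= -21/4·R2  ⇒  (0, 0, 0, -8/5, -18/5)
[4] R3 /= -8/5  ⇒  (0, 0, 0, 1, 9/4)
     R0 -= 3/35·R3  ⇒  (1, 0, 0, 0, 13/28)
     R1 -= 2/7·R3  ⇒  (0, 1, 0, 0, -11/14)
     R2 -= 6/35·R3  ⇒  (0, 0, 1, 0, -15/14)

pivot columns: 0, 1, 2, 3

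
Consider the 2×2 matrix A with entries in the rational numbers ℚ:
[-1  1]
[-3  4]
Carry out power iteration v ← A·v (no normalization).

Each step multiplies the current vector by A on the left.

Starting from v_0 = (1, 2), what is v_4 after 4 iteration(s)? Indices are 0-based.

v_0 = (1, 2).
v_1 = A·v_0 = (1, 5).
v_2 = A·v_1 = (4, 17).
v_3 = A·v_2 = (13, 56).
v_4 = A·v_3 = (43, 185).

v_4 = (43, 185)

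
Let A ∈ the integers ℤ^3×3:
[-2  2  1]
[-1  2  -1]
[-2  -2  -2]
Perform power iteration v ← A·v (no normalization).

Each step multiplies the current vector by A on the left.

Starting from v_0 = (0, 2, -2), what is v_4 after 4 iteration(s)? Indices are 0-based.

v_4 = (76, 72, -24)

v_0 = (0, 2, -2).
v_1 = A·v_0 = (2, 6, 0).
v_2 = A·v_1 = (8, 10, -16).
v_3 = A·v_2 = (-12, 28, -4).
v_4 = A·v_3 = (76, 72, -24).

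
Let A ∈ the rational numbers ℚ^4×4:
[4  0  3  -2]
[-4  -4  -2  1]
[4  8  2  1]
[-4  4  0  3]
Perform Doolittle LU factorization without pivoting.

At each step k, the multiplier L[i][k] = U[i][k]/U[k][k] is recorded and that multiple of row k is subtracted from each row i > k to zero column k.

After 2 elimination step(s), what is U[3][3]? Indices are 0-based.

U[3][3] = 0

[col 0] pivot 4
  R1 -= -1*R0 → (0, -4, 1, -1)  (L[1][0] := -1)
  R2 -= 1*R0 → (0, 8, -1, 3)  (L[2][0] := 1)
  R3 -= -1*R0 → (0, 4, 3, 1)  (L[3][0] := -1)
[col 1] pivot -4
  R2 -= -2*R1 → (0, 0, 1, 1)  (L[2][1] := -2)
  R3 -= -1*R1 → (0, 0, 4, 0)  (L[3][1] := -1)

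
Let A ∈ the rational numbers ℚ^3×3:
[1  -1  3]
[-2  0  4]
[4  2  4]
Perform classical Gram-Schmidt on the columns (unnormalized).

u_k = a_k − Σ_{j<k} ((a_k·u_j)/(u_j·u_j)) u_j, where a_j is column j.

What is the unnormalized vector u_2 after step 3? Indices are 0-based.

u_2 = (22/7, 33/7, 11/7)

Step 1: u_0 = a_0 = (1, -2, 4).
Step 2: u_1 = a_1 − (1/3)·u_0 = (-4/3, 2/3, 2/3).
Step 3: u_2 = a_2 − (11/21)·u_0 − (1/2)·u_1 = (22/7, 33/7, 11/7).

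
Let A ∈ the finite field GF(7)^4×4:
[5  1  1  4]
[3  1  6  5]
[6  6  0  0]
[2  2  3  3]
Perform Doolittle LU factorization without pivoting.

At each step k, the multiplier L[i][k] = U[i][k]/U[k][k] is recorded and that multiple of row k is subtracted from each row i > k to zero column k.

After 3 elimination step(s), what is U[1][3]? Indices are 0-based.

k=0: U[0][0]=5
  eliminate (1,0): mult=2, new row 1: (0, 6, 4, 4); set L[1][0]=2
  eliminate (2,0): mult=4, new row 2: (0, 2, 3, 5); set L[2][0]=4
  eliminate (3,0): mult=6, new row 3: (0, 3, 4, 0); set L[3][0]=6
k=1: U[1][1]=6
  eliminate (2,1): mult=5, new row 2: (0, 0, 4, 6); set L[2][1]=5
  eliminate (3,1): mult=4, new row 3: (0, 0, 2, 5); set L[3][1]=4
k=2: U[2][2]=4
  eliminate (3,2): mult=4, new row 3: (0, 0, 0, 2); set L[3][2]=4

U[1][3] = 4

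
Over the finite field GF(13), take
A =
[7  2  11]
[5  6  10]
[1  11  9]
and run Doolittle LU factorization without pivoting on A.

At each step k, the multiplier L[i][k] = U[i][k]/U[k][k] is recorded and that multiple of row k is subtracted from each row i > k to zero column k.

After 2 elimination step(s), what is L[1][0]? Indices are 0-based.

k=0: U[0][0]=7
  eliminate (1,0): mult=10, new row 1: (0, 12, 4); set L[1][0]=10
  eliminate (2,0): mult=2, new row 2: (0, 7, 0); set L[2][0]=2
k=1: U[1][1]=12
  eliminate (2,1): mult=6, new row 2: (0, 0, 2); set L[2][1]=6

L[1][0] = 10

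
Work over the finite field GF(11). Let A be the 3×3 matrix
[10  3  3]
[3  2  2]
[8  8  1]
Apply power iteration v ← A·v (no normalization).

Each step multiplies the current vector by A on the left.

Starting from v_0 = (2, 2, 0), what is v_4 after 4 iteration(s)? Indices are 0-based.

v_4 = (3, 2, 9)

v_0 = (2, 2, 0).
v_1 = A·v_0 = (4, 10, 10).
v_2 = A·v_1 = (1, 8, 1).
v_3 = A·v_2 = (4, 10, 7).
v_4 = A·v_3 = (3, 2, 9).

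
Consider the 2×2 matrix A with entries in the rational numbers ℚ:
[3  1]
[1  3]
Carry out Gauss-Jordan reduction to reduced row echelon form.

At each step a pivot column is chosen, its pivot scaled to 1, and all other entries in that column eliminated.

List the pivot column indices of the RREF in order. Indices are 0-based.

step 1: normalize row 0 (÷3) = (1, 1/3)
  row 1: subtract 1×row0 = (0, 8/3)
step 2: normalize row 1 (÷8/3) = (0, 1)
  row 0: subtract 1/3×row1 = (1, 0)

pivot columns: 0, 1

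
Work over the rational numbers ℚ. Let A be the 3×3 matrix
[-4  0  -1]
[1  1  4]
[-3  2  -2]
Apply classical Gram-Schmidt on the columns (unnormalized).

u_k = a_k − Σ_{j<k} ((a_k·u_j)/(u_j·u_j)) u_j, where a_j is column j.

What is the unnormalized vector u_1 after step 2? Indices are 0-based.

Step 1: u_0 = a_0 = (-4, 1, -3).
Step 2: u_1 = a_1 − (-5/26)·u_0 = (-10/13, 31/26, 37/26).

u_1 = (-10/13, 31/26, 37/26)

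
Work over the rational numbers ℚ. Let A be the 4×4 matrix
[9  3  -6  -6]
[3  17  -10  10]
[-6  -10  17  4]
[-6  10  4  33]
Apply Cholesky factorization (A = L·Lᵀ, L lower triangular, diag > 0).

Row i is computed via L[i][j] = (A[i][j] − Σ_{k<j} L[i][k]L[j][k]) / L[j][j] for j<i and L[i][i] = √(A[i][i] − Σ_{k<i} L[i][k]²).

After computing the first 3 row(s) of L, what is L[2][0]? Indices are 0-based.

L[2][0] = -2

Step 1: L[0][0] = √(9) = 3.
  L[1][0] = (3) / L[0][0] = 1.
Step 2: L[1][1] = √(16) = 4.
  L[2][0] = (-6) / L[0][0] = -2.
  L[2][1] = (-8) / L[1][1] = -2.
Step 3: L[2][2] = √(9) = 3.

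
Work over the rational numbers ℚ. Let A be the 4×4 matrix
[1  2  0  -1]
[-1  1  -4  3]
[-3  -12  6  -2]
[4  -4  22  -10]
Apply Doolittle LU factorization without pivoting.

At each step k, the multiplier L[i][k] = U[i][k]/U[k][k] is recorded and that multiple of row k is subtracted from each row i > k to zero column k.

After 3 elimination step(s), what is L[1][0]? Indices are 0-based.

L[1][0] = -1

Step 1: pivot at (0,0) is 1.
  row1 ← row1 − (-1)·row0  ⇒  L[1][0]=-1, U row1=(0, 3, -4, 2)
  row2 ← row2 − (-3)·row0  ⇒  L[2][0]=-3, U row2=(0, -6, 6, -5)
  row3 ← row3 − (4)·row0  ⇒  L[3][0]=4, U row3=(0, -12, 22, -6)
Step 2: pivot at (1,1) is 3.
  row2 ← row2 − (-2)·row1  ⇒  L[2][1]=-2, U row2=(0, 0, -2, -1)
  row3 ← row3 − (-4)·row1  ⇒  L[3][1]=-4, U row3=(0, 0, 6, 2)
Step 3: pivot at (2,2) is -2.
  row3 ← row3 − (-3)·row2  ⇒  L[3][2]=-3, U row3=(0, 0, 0, -1)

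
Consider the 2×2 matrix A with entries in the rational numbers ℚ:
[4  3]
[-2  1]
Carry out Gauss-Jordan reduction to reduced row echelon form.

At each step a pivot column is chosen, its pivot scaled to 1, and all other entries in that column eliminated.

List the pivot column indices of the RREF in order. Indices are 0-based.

pivot columns: 0, 1

step 1: normalize row 0 (÷4) = (1, 3/4)
  row 1: subtract -2×row0 = (0, 5/2)
step 2: normalize row 1 (÷5/2) = (0, 1)
  row 0: subtract 3/4×row1 = (1, 0)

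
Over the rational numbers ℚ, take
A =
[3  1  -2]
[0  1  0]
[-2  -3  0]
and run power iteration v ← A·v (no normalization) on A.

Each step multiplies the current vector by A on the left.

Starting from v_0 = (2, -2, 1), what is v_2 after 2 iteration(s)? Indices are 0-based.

v_0 = (2, -2, 1).
v_1 = A·v_0 = (2, -2, 2).
v_2 = A·v_1 = (0, -2, 2).

v_2 = (0, -2, 2)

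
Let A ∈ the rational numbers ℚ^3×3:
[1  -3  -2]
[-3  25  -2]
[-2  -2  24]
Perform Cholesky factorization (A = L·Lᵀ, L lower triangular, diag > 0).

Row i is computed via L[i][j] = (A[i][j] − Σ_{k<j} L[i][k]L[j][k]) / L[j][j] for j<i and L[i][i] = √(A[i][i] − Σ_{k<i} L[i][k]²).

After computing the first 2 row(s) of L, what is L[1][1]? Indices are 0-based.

L[1][1] = 4

Step 1: L[0][0] = √(1) = 1.
  L[1][0] = (-3) / L[0][0] = -3.
Step 2: L[1][1] = √(16) = 4.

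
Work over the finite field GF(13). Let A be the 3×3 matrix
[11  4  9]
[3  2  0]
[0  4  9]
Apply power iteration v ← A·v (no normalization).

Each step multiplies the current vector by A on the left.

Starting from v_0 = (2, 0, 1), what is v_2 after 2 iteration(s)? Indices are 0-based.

v_0 = (2, 0, 1).
v_1 = A·v_0 = (5, 6, 9).
v_2 = A·v_1 = (4, 1, 1).

v_2 = (4, 1, 1)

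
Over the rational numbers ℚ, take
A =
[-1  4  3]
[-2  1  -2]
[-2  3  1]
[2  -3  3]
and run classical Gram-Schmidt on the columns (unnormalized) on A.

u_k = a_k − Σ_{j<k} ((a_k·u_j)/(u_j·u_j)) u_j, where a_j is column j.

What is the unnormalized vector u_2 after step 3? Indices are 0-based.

u_2 = (72/131, 90/131, 199/131, 325/131)

Step 1: u_0 = a_0 = (-1, -2, -2, 2).
Step 2: u_1 = a_1 − (-18/13)·u_0 = (34/13, -23/13, 3/13, -3/13).
Step 3: u_2 = a_2 − (5/13)·u_0 − (142/131)·u_1 = (72/131, 90/131, 199/131, 325/131).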